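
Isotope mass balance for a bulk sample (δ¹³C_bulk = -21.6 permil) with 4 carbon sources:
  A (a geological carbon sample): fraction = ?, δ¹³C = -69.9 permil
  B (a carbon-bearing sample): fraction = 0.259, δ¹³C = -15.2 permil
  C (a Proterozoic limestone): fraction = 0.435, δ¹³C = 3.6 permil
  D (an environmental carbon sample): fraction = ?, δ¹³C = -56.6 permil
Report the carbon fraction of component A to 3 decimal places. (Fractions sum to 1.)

0.144

Let f_A and f_D be the unknown fractions; fractions sum to 1 so f_A + f_D = 0.306.
Mass balance: Σ fᵢ·δᵢ = δ_bulk ⇒ f_A·(-69.9) + f_D·(-56.6) = -21.6 − (-2.371) = -19.229
Substitute f_D = 0.306 − f_A:
f_A·(-69.9 − -56.6) = -19.229 − 0.306×(-56.6) = -1.910
f_A = -1.910 / -13.3 = 0.1436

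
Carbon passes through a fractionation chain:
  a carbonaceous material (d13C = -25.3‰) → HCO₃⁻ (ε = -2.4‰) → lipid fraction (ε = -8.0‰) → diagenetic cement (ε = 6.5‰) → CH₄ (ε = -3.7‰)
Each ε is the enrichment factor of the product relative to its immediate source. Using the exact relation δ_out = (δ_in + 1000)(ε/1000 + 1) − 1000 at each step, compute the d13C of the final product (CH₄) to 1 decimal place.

-32.7‰

step 1: δ = (-25.30 + 1000)·(-2.4/1000 + 1) − 1000 = -27.64‰
step 2: δ = (-27.64 + 1000)·(-8.0/1000 + 1) − 1000 = -35.42‰
step 3: δ = (-35.42 + 1000)·(6.5/1000 + 1) − 1000 = -29.15‰
step 4: δ = (-29.15 + 1000)·(-3.7/1000 + 1) − 1000 = -32.74‰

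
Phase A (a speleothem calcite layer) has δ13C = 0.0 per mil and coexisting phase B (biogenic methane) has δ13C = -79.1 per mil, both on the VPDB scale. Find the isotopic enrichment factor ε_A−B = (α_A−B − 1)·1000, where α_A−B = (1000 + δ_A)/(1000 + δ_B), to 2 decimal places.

85.89 per mil

α_A−B = (1000 + -0.0) / (1000 + -79.1) = 1000.0 / 920.9 = 1.085894
ε_A−B = (1.085894 − 1) × 1000 = 85.894 per mil
(The approximation ε ≈ δ_A − δ_B would give 79.1 per mil.)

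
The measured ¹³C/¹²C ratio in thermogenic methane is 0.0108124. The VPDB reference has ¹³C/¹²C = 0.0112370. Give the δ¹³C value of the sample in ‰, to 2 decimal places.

-37.79‰

δ¹³C = (R_sample / R_standard − 1) × 1000
R_sample / R_standard = 0.0108124 / 0.0112370 = 0.962214
δ¹³C = (0.962214 − 1) × 1000 = -37.786‰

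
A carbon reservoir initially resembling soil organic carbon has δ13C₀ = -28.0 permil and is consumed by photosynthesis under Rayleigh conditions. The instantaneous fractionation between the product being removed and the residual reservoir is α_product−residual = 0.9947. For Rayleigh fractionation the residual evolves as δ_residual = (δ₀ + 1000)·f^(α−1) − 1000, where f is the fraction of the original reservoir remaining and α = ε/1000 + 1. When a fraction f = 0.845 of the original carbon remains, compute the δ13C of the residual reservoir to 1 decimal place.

-27.1 permil

Rayleigh residual: δ_res = (δ₀ + 1000)·f^(α−1) − 1000
α − 1 = -0.00530
f^(α−1) = 0.845^(-0.00530) = 1.000893
δ_res = (-28.0 + 1000) × 1.000893 − 1000 = 972.868 − 1000 = -27.13 permil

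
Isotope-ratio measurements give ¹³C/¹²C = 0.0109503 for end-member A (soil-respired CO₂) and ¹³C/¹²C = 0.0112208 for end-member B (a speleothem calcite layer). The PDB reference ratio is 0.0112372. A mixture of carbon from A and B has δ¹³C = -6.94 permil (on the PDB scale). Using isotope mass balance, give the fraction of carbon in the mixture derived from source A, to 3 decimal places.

0.228

δ_A = (0.0109503/0.0112372 − 1)×1000 = (0.974469 − 1)×1000 = -25.531 permil
δ_B = (0.0112208/0.0112372 − 1)×1000 = (0.998541 − 1)×1000 = -1.459 permil
f_A = (δ_mix − δ_B)/(δ_A − δ_B) = (-6.94 − (-1.459))/(-25.531 − (-1.459))
f_A = -5.481 / -24.072 = 0.2277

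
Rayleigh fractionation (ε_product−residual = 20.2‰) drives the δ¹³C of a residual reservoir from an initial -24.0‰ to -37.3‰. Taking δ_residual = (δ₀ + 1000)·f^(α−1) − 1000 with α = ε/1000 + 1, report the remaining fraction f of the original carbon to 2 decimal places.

α − 1 = ε/1000 = 0.0202
(δ_res + 1000)/(δ₀ + 1000) = (-37.3 + 1000)/(-24.0 + 1000) = 962.7/976.0 = 0.986373
f = 0.986373^(1/0.0202) = exp(ln(0.986373)/0.0202) = exp(-0.01372/0.0202)
f = exp(-0.6792) = 0.5070

0.51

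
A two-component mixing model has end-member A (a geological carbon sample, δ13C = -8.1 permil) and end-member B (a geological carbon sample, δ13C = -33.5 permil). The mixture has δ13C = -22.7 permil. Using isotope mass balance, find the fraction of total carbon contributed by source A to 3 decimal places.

δ_mix = f_A·δ_A + (1 − f_A)·δ_B  ⇒  f_A = (δ_mix − δ_B)/(δ_A − δ_B)
f_A = (-22.7 − (-33.5)) / (-8.1 − (-33.5))
f_A = 10.8 / 25.4 = 0.4252

0.425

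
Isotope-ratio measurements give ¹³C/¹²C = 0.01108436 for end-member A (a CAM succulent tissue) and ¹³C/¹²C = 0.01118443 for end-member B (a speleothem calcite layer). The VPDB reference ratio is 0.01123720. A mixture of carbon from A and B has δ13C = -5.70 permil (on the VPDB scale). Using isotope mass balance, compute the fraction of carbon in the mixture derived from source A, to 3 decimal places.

0.113

δ_A = (0.01108436/0.01123720 − 1)×1000 = (0.986399 − 1)×1000 = -13.601 permil
δ_B = (0.01118443/0.01123720 − 1)×1000 = (0.995304 − 1)×1000 = -4.696 permil
f_A = (δ_mix − δ_B)/(δ_A − δ_B) = (-5.70 − (-4.696))/(-13.601 − (-4.696))
f_A = -1.004 / -8.905 = 0.1127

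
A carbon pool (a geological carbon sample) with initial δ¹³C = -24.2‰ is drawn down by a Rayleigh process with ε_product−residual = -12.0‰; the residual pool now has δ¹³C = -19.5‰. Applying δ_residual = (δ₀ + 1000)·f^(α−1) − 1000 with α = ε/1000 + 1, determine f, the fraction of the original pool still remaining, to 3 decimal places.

0.670

α − 1 = ε/1000 = -0.0120
(δ_res + 1000)/(δ₀ + 1000) = (-19.5 + 1000)/(-24.2 + 1000) = 980.5/975.8 = 1.004817
f = 1.004817^(1/-0.0120) = exp(ln(1.004817)/-0.0120) = exp(0.00480/-0.0120)
f = exp(-0.4004) = 0.6700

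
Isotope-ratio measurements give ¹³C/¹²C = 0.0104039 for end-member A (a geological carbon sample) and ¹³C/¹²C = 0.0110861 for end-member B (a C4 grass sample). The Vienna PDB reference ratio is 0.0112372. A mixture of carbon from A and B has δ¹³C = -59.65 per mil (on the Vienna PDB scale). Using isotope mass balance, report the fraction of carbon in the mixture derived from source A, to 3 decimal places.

0.761

δ_A = (0.0104039/0.0112372 − 1)×1000 = (0.925845 − 1)×1000 = -74.155 per mil
δ_B = (0.0110861/0.0112372 − 1)×1000 = (0.986554 − 1)×1000 = -13.446 per mil
f_A = (δ_mix − δ_B)/(δ_A − δ_B) = (-59.65 − (-13.446))/(-74.155 − (-13.446))
f_A = -46.204 / -60.709 = 0.7611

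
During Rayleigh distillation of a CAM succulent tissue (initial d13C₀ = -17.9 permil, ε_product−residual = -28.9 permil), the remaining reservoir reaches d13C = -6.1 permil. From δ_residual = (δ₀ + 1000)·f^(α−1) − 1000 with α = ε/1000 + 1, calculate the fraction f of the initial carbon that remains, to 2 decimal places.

0.66

α − 1 = ε/1000 = -0.0289
(δ_res + 1000)/(δ₀ + 1000) = (-6.1 + 1000)/(-17.9 + 1000) = 993.9/982.1 = 1.012015
f = 1.012015^(1/-0.0289) = exp(ln(1.012015)/-0.0289) = exp(0.01194/-0.0289)
f = exp(-0.4133) = 0.6615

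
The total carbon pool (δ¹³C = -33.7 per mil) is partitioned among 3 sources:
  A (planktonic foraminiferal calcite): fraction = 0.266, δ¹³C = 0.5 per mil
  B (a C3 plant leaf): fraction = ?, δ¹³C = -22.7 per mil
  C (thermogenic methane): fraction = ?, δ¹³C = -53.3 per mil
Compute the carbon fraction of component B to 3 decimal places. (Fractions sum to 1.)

0.173

Let f_B and f_C be the unknown fractions; fractions sum to 1 so f_B + f_C = 0.734.
Mass balance: Σ fᵢ·δᵢ = δ_bulk ⇒ f_B·(-22.7) + f_C·(-53.3) = -33.7 − (0.133) = -33.833
Substitute f_C = 0.734 − f_B:
f_B·(-22.7 − -53.3) = -33.833 − 0.734×(-53.3) = 5.289
f_B = 5.289 / 30.6 = 0.1728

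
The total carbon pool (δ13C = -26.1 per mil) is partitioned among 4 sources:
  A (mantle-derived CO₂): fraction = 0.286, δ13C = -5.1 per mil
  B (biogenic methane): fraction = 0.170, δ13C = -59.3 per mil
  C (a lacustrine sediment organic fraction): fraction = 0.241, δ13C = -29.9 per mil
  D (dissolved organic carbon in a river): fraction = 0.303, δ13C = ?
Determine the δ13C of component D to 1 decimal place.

Isotope mass balance: δ_bulk = Σ fᵢ·δᵢ.
-26.1 = 0.286×(-5.1) + 0.170×(-59.3) + 0.241×(-29.9) + 0.303×δ_D
0.303·δ_D = -26.1 − (-18.745) = -7.355
δ_D = -7.355 / 0.303 = -24.27 per mil

-24.3 per mil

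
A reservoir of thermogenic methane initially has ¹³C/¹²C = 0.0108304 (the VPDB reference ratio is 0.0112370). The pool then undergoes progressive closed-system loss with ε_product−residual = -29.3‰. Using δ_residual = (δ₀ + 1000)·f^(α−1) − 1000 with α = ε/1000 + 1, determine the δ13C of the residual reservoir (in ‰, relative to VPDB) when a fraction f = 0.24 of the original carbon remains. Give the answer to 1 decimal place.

δ₀ = (0.0108304/0.0112370 − 1)×1000 = (0.963816 − 1)×1000 = -36.184‰
α − 1 = ε/1000 = -0.0293
f^(α−1) = 0.24^(-0.0293) = 1.042701
δ_res = (-36.184 + 1000) × 1.042701 − 1000 = 1004.972 − 1000 = 4.97‰

5.0‰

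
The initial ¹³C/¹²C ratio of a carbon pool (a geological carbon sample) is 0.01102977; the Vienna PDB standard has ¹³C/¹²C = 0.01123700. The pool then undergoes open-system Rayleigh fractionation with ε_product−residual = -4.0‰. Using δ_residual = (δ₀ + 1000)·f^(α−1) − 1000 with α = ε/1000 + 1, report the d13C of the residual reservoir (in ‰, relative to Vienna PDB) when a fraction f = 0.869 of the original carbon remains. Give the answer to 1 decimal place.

δ₀ = (0.01102977/0.01123700 − 1)×1000 = (0.981558 − 1)×1000 = -18.442‰
α − 1 = ε/1000 = -0.0040
f^(α−1) = 0.869^(-0.0040) = 1.000562
δ_res = (-18.442 + 1000) × 1.000562 − 1000 = 982.110 − 1000 = -17.89‰

-17.9‰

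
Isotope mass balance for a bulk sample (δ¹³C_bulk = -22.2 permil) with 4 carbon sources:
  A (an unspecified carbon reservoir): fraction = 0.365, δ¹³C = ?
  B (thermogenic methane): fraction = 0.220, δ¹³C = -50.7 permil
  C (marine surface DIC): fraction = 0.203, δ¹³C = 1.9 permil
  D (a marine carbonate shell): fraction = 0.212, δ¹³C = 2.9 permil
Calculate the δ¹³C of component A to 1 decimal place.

-33.0 permil

Isotope mass balance: δ_bulk = Σ fᵢ·δᵢ.
-22.2 = 0.365×δ_A + 0.220×(-50.7) + 0.203×(1.9) + 0.212×(2.9)
0.365·δ_A = -22.2 − (-10.153) = -12.046
δ_A = -12.046 / 0.365 = -33.00 permil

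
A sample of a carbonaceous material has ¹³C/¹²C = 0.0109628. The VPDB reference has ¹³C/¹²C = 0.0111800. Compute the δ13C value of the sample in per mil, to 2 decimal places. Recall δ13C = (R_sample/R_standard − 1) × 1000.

δ13C = (R_sample / R_standard − 1) × 1000
R_sample / R_standard = 0.0109628 / 0.0111800 = 0.980572
δ13C = (0.980572 − 1) × 1000 = -19.428 per mil

-19.43 per mil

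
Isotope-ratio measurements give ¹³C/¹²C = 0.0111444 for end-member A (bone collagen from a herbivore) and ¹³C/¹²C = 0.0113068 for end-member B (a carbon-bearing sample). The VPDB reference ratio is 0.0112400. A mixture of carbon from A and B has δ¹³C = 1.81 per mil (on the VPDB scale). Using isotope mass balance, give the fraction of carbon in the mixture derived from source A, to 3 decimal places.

δ_A = (0.0111444/0.0112400 − 1)×1000 = (0.991495 − 1)×1000 = -8.505 per mil
δ_B = (0.0113068/0.0112400 − 1)×1000 = (1.005943 − 1)×1000 = 5.943 per mil
f_A = (δ_mix − δ_B)/(δ_A − δ_B) = (1.81 − (5.943))/(-8.505 − (5.943))
f_A = -4.133 / -14.448 = 0.2861

0.286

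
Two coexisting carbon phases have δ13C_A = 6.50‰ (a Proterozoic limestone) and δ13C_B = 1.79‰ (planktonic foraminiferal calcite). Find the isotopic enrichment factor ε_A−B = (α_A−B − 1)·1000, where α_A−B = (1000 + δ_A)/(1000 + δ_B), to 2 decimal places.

α_A−B = (1000 + 6.50) / (1000 + 1.79) = 1006.50 / 1001.79 = 1.004702
ε_A−B = (1.004702 − 1) × 1000 = 4.702‰
(The approximation ε ≈ δ_A − δ_B would give 4.71‰.)

4.70‰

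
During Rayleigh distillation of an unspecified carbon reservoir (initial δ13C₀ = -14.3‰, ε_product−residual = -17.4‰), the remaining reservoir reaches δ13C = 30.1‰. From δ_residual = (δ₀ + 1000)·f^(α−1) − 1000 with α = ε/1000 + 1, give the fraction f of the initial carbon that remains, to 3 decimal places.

α − 1 = ε/1000 = -0.0174
(δ_res + 1000)/(δ₀ + 1000) = (30.1 + 1000)/(-14.3 + 1000) = 1030.1/985.7 = 1.045044
f = 1.045044^(1/-0.0174) = exp(ln(1.045044)/-0.0174) = exp(0.04406/-0.0174)
f = exp(-2.5321) = 0.0795

0.079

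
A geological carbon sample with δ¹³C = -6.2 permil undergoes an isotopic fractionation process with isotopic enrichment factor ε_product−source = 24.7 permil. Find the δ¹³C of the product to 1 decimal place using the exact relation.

To first order, δ_product ≈ δ_source + ε = 18.5 permil.
Exactly, δ_product = (δ_source + 1000)·(ε/1000 + 1) − 1000.
δ_product = (-6.2 + 1000) × (24.7/1000 + 1) − 1000
δ_product = 18.35 permil

18.3 permil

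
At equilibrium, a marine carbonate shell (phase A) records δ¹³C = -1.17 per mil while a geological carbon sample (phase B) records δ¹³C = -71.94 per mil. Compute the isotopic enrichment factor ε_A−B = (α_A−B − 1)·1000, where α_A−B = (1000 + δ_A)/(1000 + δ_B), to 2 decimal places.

α_A−B = (1000 + -1.17) / (1000 + -71.94) = 998.83 / 928.06 = 1.076256
ε_A−B = (1.076256 − 1) × 1000 = 76.256 per mil
(The approximation ε ≈ δ_A − δ_B would give 70.77 per mil.)

76.26 per mil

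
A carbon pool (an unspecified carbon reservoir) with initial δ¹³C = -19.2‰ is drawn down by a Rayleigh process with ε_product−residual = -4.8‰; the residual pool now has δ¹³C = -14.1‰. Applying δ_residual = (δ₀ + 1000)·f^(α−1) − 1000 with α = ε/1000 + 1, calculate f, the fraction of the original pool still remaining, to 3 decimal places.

α − 1 = ε/1000 = -0.0048
(δ_res + 1000)/(δ₀ + 1000) = (-14.1 + 1000)/(-19.2 + 1000) = 985.9/980.8 = 1.005200
f = 1.005200^(1/-0.0048) = exp(ln(1.005200)/-0.0048) = exp(0.00519/-0.0048)
f = exp(-1.0805) = 0.3394

0.339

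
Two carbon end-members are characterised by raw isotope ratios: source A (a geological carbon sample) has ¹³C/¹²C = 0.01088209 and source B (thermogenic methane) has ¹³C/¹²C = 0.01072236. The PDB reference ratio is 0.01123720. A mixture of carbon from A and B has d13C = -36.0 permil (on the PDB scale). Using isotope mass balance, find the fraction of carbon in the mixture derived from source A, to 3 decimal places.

δ_A = (0.01088209/0.01123720 − 1)×1000 = (0.968399 − 1)×1000 = -31.601 permil
δ_B = (0.01072236/0.01123720 − 1)×1000 = (0.954184 − 1)×1000 = -45.816 permil
f_A = (δ_mix − δ_B)/(δ_A − δ_B) = (-36.0 − (-45.816))/(-31.601 − (-45.816))
f_A = 9.816 / 14.214 = 0.6905

0.691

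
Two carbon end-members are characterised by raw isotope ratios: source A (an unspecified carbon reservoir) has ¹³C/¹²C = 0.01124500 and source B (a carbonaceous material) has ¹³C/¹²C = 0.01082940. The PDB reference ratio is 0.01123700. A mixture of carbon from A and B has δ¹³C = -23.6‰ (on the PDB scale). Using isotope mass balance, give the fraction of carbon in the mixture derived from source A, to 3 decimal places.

0.343

δ_A = (0.01124500/0.01123700 − 1)×1000 = (1.000712 − 1)×1000 = 0.712‰
δ_B = (0.01082940/0.01123700 − 1)×1000 = (0.963727 − 1)×1000 = -36.273‰
f_A = (δ_mix − δ_B)/(δ_A − δ_B) = (-23.6 − (-36.273))/(0.712 − (-36.273))
f_A = 12.673 / 36.985 = 0.3427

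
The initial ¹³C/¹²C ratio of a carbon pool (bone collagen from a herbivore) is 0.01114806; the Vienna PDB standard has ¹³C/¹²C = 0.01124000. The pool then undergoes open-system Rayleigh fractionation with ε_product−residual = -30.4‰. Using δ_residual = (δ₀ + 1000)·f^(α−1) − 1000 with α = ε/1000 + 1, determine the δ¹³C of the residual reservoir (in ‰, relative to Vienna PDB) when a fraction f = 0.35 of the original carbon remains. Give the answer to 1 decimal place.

24.0‰

δ₀ = (0.01114806/0.01124000 − 1)×1000 = (0.991820 − 1)×1000 = -8.180‰
α − 1 = ε/1000 = -0.0304
f^(α−1) = 0.35^(-0.0304) = 1.032429
δ_res = (-8.180 + 1000) × 1.032429 − 1000 = 1023.984 − 1000 = 23.98‰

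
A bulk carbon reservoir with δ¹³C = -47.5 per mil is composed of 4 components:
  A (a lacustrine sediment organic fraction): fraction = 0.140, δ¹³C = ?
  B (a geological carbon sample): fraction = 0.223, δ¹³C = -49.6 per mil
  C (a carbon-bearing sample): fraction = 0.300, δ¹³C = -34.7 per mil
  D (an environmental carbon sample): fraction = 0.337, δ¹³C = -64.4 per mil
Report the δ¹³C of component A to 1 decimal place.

-30.9 per mil

Isotope mass balance: δ_bulk = Σ fᵢ·δᵢ.
-47.5 = 0.140×δ_A + 0.223×(-49.6) + 0.300×(-34.7) + 0.337×(-64.4)
0.140·δ_A = -47.5 − (-43.174) = -4.326
δ_A = -4.326 / 0.140 = -30.90 per mil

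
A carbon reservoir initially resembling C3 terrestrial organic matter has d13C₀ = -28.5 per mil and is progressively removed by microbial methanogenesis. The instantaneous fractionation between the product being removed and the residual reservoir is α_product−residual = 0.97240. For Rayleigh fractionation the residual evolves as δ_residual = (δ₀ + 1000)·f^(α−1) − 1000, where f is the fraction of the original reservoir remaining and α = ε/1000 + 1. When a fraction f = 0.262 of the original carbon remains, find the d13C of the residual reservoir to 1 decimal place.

Rayleigh residual: δ_res = (δ₀ + 1000)·f^(α−1) − 1000
α − 1 = -0.02760
f^(α−1) = 0.262^(-0.02760) = 1.037660
δ_res = (-28.5 + 1000) × 1.037660 − 1000 = 1008.086 − 1000 = 8.09 per mil

8.1 per mil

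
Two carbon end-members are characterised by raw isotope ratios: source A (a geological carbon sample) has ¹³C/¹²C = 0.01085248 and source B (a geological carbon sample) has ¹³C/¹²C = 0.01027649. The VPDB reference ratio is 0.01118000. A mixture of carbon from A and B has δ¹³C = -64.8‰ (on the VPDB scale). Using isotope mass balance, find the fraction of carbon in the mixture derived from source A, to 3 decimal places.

δ_A = (0.01085248/0.01118000 − 1)×1000 = (0.970705 − 1)×1000 = -29.295‰
δ_B = (0.01027649/0.01118000 − 1)×1000 = (0.919185 − 1)×1000 = -80.815‰
f_A = (δ_mix − δ_B)/(δ_A − δ_B) = (-64.8 − (-80.815))/(-29.295 − (-80.815))
f_A = 16.015 / 51.520 = 0.3108

0.311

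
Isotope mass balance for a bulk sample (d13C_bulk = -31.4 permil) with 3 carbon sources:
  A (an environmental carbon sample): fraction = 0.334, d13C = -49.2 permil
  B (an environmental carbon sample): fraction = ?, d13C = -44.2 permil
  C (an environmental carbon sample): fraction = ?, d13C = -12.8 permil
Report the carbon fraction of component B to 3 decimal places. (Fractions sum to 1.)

0.205

Let f_B and f_C be the unknown fractions; fractions sum to 1 so f_B + f_C = 0.666.
Mass balance: Σ fᵢ·δᵢ = δ_bulk ⇒ f_B·(-44.2) + f_C·(-12.8) = -31.4 − (-16.433) = -14.967
Substitute f_C = 0.666 − f_B:
f_B·(-44.2 − -12.8) = -14.967 − 0.666×(-12.8) = -6.442
f_B = -6.442 / -31.4 = 0.2052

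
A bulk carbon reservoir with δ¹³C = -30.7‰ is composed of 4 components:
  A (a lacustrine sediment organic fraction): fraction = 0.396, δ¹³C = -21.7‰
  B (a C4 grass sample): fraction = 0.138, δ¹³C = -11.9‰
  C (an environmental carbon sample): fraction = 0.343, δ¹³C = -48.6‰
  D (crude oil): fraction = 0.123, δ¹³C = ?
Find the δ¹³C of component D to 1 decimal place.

Isotope mass balance: δ_bulk = Σ fᵢ·δᵢ.
-30.7 = 0.396×(-21.7) + 0.138×(-11.9) + 0.343×(-48.6) + 0.123×δ_D
0.123·δ_D = -30.7 − (-26.905) = -3.795
δ_D = -3.795 / 0.123 = -30.85‰

-30.9‰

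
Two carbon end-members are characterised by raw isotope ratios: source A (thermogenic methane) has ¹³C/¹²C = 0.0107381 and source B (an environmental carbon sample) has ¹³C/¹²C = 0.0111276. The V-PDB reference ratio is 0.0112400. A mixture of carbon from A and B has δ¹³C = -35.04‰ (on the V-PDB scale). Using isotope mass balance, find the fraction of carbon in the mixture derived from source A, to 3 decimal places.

0.723

δ_A = (0.0107381/0.0112400 − 1)×1000 = (0.955347 − 1)×1000 = -44.653‰
δ_B = (0.0111276/0.0112400 − 1)×1000 = (0.990000 − 1)×1000 = -10.000‰
f_A = (δ_mix − δ_B)/(δ_A − δ_B) = (-35.04 − (-10.000))/(-44.653 − (-10.000))
f_A = -25.040 / -34.653 = 0.7226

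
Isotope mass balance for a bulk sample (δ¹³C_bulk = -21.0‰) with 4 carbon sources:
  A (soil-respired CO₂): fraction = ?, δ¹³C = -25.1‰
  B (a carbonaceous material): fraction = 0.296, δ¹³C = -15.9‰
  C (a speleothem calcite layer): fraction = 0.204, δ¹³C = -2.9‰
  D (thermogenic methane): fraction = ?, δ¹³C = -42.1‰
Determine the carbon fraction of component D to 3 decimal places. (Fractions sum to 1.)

Let f_D and f_A be the unknown fractions; fractions sum to 1 so f_D + f_A = 0.500.
Mass balance: Σ fᵢ·δᵢ = δ_bulk ⇒ f_D·(-42.1) + f_A·(-25.1) = -21.0 − (-5.298) = -15.702
Substitute f_A = 0.500 − f_D:
f_D·(-42.1 − -25.1) = -15.702 − 0.500×(-25.1) = -3.152
f_D = -3.152 / -17.0 = 0.1854

0.185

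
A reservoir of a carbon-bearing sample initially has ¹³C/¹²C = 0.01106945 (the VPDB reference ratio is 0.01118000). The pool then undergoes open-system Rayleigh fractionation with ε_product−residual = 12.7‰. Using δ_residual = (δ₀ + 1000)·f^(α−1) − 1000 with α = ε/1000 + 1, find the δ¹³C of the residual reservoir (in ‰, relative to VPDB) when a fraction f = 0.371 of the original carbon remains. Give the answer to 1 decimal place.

-22.3‰

δ₀ = (0.01106945/0.01118000 − 1)×1000 = (0.990112 − 1)×1000 = -9.888‰
α − 1 = ε/1000 = 0.0127
f^(α−1) = 0.371^(0.0127) = 0.987486
δ_res = (-9.888 + 1000) × 0.987486 − 1000 = 977.722 − 1000 = -22.28‰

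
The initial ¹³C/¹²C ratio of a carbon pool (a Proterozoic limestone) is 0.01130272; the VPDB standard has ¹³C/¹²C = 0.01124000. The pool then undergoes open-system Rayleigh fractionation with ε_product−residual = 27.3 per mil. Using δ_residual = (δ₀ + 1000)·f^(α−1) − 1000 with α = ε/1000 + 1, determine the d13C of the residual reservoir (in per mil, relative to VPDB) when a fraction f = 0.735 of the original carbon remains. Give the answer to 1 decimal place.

δ₀ = (0.01130272/0.01124000 − 1)×1000 = (1.005580 − 1)×1000 = 5.580 per mil
α − 1 = ε/1000 = 0.0273
f^(α−1) = 0.735^(0.0273) = 0.991630
δ_res = (5.580 + 1000) × 0.991630 − 1000 = 997.163 − 1000 = -2.84 per mil

-2.8 per mil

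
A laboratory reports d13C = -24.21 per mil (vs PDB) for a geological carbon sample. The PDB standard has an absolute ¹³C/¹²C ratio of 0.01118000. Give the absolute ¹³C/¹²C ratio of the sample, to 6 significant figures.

0.0109093

R_sample = R_standard × (d13C/1000 + 1)
R_sample = 0.01118000 × (-24.21/1000 + 1) = 0.01118000 × 0.975790
R_sample = 0.0109093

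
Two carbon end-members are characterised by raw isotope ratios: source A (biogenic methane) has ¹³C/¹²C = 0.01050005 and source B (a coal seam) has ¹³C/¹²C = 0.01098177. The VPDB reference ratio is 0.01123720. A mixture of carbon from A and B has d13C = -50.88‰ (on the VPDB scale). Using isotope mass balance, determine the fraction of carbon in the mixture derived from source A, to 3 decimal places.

δ_A = (0.01050005/0.01123720 − 1)×1000 = (0.934401 − 1)×1000 = -65.599‰
δ_B = (0.01098177/0.01123720 − 1)×1000 = (0.977269 − 1)×1000 = -22.731‰
f_A = (δ_mix − δ_B)/(δ_A − δ_B) = (-50.88 − (-22.731))/(-65.599 − (-22.731))
f_A = -28.149 / -42.868 = 0.6566

0.657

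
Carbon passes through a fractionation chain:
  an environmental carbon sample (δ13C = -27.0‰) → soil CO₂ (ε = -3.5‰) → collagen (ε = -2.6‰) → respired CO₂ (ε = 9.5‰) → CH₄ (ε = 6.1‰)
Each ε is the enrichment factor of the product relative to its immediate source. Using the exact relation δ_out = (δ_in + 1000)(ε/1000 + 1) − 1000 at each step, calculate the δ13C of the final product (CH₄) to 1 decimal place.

step 1: δ = (-27.00 + 1000)·(-3.5/1000 + 1) − 1000 = -30.41‰
step 2: δ = (-30.41 + 1000)·(-2.6/1000 + 1) − 1000 = -32.93‰
step 3: δ = (-32.93 + 1000)·(9.5/1000 + 1) − 1000 = -23.74‰
step 4: δ = (-23.74 + 1000)·(6.1/1000 + 1) − 1000 = -17.78‰

-17.8‰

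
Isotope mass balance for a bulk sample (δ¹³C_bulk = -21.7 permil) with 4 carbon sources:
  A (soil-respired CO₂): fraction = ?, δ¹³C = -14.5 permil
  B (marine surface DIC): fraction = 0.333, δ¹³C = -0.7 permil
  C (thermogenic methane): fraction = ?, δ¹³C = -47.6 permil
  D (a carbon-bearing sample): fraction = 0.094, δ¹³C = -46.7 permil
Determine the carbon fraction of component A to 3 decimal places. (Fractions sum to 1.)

0.308

Let f_A and f_C be the unknown fractions; fractions sum to 1 so f_A + f_C = 0.573.
Mass balance: Σ fᵢ·δᵢ = δ_bulk ⇒ f_A·(-14.5) + f_C·(-47.6) = -21.7 − (-4.623) = -17.077
Substitute f_C = 0.573 − f_A:
f_A·(-14.5 − -47.6) = -17.077 − 0.573×(-47.6) = 10.198
f_A = 10.198 / 33.1 = 0.3081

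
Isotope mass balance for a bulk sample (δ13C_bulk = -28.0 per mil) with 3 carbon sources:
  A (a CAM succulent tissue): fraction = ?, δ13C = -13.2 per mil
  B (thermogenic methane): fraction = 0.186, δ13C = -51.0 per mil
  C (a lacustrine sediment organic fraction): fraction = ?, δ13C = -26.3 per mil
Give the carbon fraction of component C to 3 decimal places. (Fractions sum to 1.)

0.593

Let f_C and f_A be the unknown fractions; fractions sum to 1 so f_C + f_A = 0.814.
Mass balance: Σ fᵢ·δᵢ = δ_bulk ⇒ f_C·(-26.3) + f_A·(-13.2) = -28.0 − (-9.486) = -18.514
Substitute f_A = 0.814 − f_C:
f_C·(-26.3 − -13.2) = -18.514 − 0.814×(-13.2) = -7.769
f_C = -7.769 / -13.1 = 0.5931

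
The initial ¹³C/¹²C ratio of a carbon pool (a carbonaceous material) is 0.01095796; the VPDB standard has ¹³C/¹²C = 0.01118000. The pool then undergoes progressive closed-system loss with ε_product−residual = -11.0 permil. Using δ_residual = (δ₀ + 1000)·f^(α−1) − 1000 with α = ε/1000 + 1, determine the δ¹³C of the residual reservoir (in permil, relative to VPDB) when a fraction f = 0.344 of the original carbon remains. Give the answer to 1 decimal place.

-8.3 permil

δ₀ = (0.01095796/0.01118000 − 1)×1000 = (0.980140 − 1)×1000 = -19.860 permil
α − 1 = ε/1000 = -0.0110
f^(α−1) = 0.344^(-0.0110) = 1.011807
δ_res = (-19.860 + 1000) × 1.011807 − 1000 = 991.712 − 1000 = -8.29 permil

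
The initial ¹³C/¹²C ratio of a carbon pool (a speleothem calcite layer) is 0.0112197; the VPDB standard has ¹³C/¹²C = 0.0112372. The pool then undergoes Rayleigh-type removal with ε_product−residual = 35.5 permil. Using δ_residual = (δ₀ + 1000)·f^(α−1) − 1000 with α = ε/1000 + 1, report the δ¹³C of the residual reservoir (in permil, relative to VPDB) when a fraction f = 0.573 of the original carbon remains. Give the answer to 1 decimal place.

δ₀ = (0.0112197/0.0112372 − 1)×1000 = (0.998443 − 1)×1000 = -1.557 permil
α − 1 = ε/1000 = 0.0355
f^(α−1) = 0.573^(0.0355) = 0.980425
δ_res = (-1.557 + 1000) × 0.980425 − 1000 = 978.898 − 1000 = -21.10 permil

-21.1 permil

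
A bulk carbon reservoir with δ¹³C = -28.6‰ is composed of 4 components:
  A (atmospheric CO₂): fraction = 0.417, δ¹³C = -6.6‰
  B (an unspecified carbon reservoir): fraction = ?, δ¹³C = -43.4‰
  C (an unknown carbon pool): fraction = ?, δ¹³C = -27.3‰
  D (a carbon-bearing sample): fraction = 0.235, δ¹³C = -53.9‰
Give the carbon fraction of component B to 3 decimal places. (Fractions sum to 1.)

Let f_B and f_C be the unknown fractions; fractions sum to 1 so f_B + f_C = 0.348.
Mass balance: Σ fᵢ·δᵢ = δ_bulk ⇒ f_B·(-43.4) + f_C·(-27.3) = -28.6 − (-15.419) = -13.181
Substitute f_C = 0.348 − f_B:
f_B·(-43.4 − -27.3) = -13.181 − 0.348×(-27.3) = -3.681
f_B = -3.681 / -16.1 = 0.2286

0.229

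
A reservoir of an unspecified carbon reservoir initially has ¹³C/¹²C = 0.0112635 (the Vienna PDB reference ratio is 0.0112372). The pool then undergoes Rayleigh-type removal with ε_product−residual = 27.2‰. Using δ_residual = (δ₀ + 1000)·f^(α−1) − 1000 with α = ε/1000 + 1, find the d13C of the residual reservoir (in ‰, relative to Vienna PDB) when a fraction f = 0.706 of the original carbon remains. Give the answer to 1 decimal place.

δ₀ = (0.0112635/0.0112372 − 1)×1000 = (1.002340 − 1)×1000 = 2.340‰
α − 1 = ε/1000 = 0.0272
f^(α−1) = 0.706^(0.0272) = 0.990575
δ_res = (2.340 + 1000) × 0.990575 − 1000 = 992.894 − 1000 = -7.11‰

-7.1‰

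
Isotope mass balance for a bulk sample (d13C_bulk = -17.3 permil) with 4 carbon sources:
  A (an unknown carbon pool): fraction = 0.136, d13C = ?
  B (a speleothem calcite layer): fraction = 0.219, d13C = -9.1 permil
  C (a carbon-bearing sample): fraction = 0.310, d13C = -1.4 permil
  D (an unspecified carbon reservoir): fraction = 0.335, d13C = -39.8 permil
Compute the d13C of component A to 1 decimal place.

-11.3 permil

Isotope mass balance: δ_bulk = Σ fᵢ·δᵢ.
-17.3 = 0.136×δ_A + 0.219×(-9.1) + 0.310×(-1.4) + 0.335×(-39.8)
0.136·δ_A = -17.3 − (-15.760) = -1.540
δ_A = -1.540 / 0.136 = -11.32 permil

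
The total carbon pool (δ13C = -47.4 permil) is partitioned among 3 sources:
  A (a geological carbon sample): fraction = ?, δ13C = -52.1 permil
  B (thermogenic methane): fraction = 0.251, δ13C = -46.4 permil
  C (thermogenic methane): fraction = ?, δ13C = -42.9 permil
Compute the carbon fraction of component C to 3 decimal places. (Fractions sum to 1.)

Let f_C and f_A be the unknown fractions; fractions sum to 1 so f_C + f_A = 0.749.
Mass balance: Σ fᵢ·δᵢ = δ_bulk ⇒ f_C·(-42.9) + f_A·(-52.1) = -47.4 − (-11.646) = -35.754
Substitute f_A = 0.749 − f_C:
f_C·(-42.9 − -52.1) = -35.754 − 0.749×(-52.1) = 3.269
f_C = 3.269 / 9.2 = 0.3554

0.355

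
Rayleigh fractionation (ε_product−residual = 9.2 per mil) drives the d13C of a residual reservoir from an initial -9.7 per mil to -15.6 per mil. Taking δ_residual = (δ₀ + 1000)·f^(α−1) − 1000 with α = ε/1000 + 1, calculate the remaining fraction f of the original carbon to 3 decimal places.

α − 1 = ε/1000 = 0.0092
(δ_res + 1000)/(δ₀ + 1000) = (-15.6 + 1000)/(-9.7 + 1000) = 984.4/990.3 = 0.994042
f = 0.994042^(1/0.0092) = exp(ln(0.994042)/0.0092) = exp(-0.00598/0.0092)
f = exp(-0.6495) = 0.5223

0.522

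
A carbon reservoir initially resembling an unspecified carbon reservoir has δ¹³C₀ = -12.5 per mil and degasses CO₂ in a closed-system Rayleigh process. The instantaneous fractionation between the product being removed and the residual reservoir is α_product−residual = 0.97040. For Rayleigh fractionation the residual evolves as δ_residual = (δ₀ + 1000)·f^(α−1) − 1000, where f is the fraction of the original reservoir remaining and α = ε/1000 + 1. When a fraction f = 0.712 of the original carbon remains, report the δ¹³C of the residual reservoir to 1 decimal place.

-2.5 per mil

Rayleigh residual: δ_res = (δ₀ + 1000)·f^(α−1) − 1000
α − 1 = -0.02960
f^(α−1) = 0.712^(-0.02960) = 1.010105
δ_res = (-12.5 + 1000) × 1.010105 − 1000 = 997.479 − 1000 = -2.52 per mil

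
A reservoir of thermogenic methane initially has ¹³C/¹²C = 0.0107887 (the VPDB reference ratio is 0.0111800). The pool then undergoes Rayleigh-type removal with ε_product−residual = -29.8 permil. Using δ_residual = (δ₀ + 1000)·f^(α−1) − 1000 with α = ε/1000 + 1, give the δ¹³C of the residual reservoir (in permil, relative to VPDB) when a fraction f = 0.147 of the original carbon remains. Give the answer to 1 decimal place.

21.7 permil

δ₀ = (0.0107887/0.0111800 − 1)×1000 = (0.965000 − 1)×1000 = -35.000 permil
α − 1 = ε/1000 = -0.0298
f^(α−1) = 0.147^(-0.0298) = 1.058800
δ_res = (-35.000 + 1000) × 1.058800 − 1000 = 1021.742 − 1000 = 21.74 permil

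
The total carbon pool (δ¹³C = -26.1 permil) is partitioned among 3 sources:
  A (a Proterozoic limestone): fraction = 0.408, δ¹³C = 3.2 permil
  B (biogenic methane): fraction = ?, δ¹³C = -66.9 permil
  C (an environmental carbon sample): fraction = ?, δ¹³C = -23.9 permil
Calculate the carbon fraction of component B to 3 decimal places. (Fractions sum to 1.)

0.308

Let f_B and f_C be the unknown fractions; fractions sum to 1 so f_B + f_C = 0.592.
Mass balance: Σ fᵢ·δᵢ = δ_bulk ⇒ f_B·(-66.9) + f_C·(-23.9) = -26.1 − (1.306) = -27.406
Substitute f_C = 0.592 − f_B:
f_B·(-66.9 − -23.9) = -27.406 − 0.592×(-23.9) = -13.257
f_B = -13.257 / -43.0 = 0.3083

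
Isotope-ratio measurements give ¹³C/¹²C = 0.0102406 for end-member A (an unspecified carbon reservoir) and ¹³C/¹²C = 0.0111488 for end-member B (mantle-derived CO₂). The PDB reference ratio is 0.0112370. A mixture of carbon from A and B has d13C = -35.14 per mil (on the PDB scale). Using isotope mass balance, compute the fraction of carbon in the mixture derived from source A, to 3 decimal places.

0.338

δ_A = (0.0102406/0.0112370 − 1)×1000 = (0.911329 − 1)×1000 = -88.671 per mil
δ_B = (0.0111488/0.0112370 − 1)×1000 = (0.992151 − 1)×1000 = -7.849 per mil
f_A = (δ_mix − δ_B)/(δ_A − δ_B) = (-35.14 − (-7.849))/(-88.671 − (-7.849))
f_A = -27.291 / -80.822 = 0.3377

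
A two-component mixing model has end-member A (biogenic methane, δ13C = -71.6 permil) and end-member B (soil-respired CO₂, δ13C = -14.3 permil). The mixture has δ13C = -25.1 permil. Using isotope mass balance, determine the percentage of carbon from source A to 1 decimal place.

δ_mix = f_A·δ_A + (1 − f_A)·δ_B  ⇒  f_A = (δ_mix − δ_B)/(δ_A − δ_B)
f_A = (-25.1 − (-14.3)) / (-71.6 − (-14.3))
f_A = -10.8 / -57.3 = 0.1885

18.8%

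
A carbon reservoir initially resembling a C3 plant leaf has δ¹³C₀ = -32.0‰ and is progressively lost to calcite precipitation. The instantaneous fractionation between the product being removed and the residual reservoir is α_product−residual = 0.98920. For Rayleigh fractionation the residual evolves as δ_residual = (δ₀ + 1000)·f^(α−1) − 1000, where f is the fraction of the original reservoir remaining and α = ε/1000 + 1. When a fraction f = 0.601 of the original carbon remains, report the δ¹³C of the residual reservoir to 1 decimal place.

Rayleigh residual: δ_res = (δ₀ + 1000)·f^(α−1) − 1000
α − 1 = -0.01080
f^(α−1) = 0.601^(-0.01080) = 1.005514
δ_res = (-32.0 + 1000) × 1.005514 − 1000 = 973.338 − 1000 = -26.66‰

-26.7‰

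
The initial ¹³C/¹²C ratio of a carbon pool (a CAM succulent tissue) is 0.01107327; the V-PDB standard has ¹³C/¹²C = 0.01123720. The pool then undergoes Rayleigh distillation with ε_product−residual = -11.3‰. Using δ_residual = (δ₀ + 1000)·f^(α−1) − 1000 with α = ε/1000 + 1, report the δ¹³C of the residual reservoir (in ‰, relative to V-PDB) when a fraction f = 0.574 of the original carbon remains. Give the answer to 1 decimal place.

δ₀ = (0.01107327/0.01123720 − 1)×1000 = (0.985412 − 1)×1000 = -14.588‰
α − 1 = ε/1000 = -0.0113
f^(α−1) = 0.574^(-0.0113) = 1.006293
δ_res = (-14.588 + 1000) × 1.006293 − 1000 = 991.613 − 1000 = -8.39‰

-8.4‰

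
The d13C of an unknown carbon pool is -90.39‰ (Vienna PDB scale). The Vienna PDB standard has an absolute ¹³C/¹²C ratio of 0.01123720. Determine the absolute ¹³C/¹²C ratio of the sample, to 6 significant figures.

R_sample = R_standard × (d13C/1000 + 1)
R_sample = 0.01123720 × (-90.39/1000 + 1) = 0.01123720 × 0.909610
R_sample = 0.0102215

0.0102215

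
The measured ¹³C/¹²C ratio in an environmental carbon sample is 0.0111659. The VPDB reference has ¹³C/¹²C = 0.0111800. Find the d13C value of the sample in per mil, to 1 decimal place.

d13C = (R_sample / R_standard − 1) × 1000
R_sample / R_standard = 0.0111659 / 0.0111800 = 0.998739
d13C = (0.998739 − 1) × 1000 = -1.26 per mil

-1.3 per mil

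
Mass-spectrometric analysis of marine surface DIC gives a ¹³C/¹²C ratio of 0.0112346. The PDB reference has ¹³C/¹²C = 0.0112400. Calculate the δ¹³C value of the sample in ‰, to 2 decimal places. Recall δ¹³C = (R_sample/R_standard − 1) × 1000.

-0.48‰

δ¹³C = (R_sample / R_standard − 1) × 1000
R_sample / R_standard = 0.0112346 / 0.0112400 = 0.999520
δ¹³C = (0.999520 − 1) × 1000 = -0.480‰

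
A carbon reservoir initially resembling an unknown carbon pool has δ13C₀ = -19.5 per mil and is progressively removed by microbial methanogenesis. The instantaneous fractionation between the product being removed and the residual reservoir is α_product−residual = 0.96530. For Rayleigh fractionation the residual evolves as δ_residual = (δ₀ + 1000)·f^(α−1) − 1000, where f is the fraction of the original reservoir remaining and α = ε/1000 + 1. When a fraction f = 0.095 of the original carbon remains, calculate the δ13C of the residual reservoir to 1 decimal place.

63.9 per mil

Rayleigh residual: δ_res = (δ₀ + 1000)·f^(α−1) − 1000
α − 1 = -0.03470
f^(α−1) = 0.095^(-0.03470) = 1.085108
δ_res = (-19.5 + 1000) × 1.085108 − 1000 = 1063.948 − 1000 = 63.95 per mil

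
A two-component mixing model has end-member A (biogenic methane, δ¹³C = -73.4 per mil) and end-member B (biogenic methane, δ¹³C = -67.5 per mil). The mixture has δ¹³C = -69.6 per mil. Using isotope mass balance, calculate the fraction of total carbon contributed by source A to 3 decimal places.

0.356

δ_mix = f_A·δ_A + (1 − f_A)·δ_B  ⇒  f_A = (δ_mix − δ_B)/(δ_A − δ_B)
f_A = (-69.6 − (-67.5)) / (-73.4 − (-67.5))
f_A = -2.1 / -5.9 = 0.3559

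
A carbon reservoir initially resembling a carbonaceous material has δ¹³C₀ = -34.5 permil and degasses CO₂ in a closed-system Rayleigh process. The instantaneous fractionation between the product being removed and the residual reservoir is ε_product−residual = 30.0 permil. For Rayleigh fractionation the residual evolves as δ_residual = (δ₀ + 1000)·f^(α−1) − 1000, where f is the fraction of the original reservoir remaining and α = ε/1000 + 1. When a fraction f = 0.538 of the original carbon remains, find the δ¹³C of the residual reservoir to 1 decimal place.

-52.3 permil

Rayleigh residual: δ_res = (δ₀ + 1000)·f^(α−1) − 1000
α = ε/1000 + 1 = 1.03000, so α − 1 = 0.03000
f^(α−1) = 0.538^(0.03000) = 0.981575
δ_res = (-34.5 + 1000) × 0.981575 − 1000 = 947.711 − 1000 = -52.29 permil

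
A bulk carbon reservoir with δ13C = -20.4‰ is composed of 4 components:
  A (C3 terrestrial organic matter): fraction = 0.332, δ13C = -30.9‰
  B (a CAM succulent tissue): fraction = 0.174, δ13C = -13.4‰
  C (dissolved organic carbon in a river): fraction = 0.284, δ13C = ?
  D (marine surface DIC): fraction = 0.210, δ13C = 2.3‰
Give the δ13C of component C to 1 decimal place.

Isotope mass balance: δ_bulk = Σ fᵢ·δᵢ.
-20.4 = 0.332×(-30.9) + 0.174×(-13.4) + 0.284×δ_C + 0.210×(2.3)
0.284·δ_C = -20.4 − (-12.107) = -8.293
δ_C = -8.293 / 0.284 = -29.20‰

-29.2‰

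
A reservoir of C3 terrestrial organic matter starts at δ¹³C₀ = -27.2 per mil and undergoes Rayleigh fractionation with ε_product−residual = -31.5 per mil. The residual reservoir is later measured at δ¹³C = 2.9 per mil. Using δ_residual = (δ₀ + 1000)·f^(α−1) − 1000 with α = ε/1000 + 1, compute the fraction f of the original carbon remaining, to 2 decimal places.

α − 1 = ε/1000 = -0.0315
(δ_res + 1000)/(δ₀ + 1000) = (2.9 + 1000)/(-27.2 + 1000) = 1002.9/972.8 = 1.030942
f = 1.030942^(1/-0.0315) = exp(ln(1.030942)/-0.0315) = exp(0.03047/-0.0315)
f = exp(-0.9674) = 0.3801

0.38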